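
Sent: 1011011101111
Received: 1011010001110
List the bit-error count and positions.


XOR: 0000001100001

3 error(s) at position(s): 6, 7, 12


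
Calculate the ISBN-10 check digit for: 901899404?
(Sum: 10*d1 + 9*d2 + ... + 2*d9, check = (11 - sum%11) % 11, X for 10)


Weighted sum: 277
277 mod 11 = 2

Check digit: 9


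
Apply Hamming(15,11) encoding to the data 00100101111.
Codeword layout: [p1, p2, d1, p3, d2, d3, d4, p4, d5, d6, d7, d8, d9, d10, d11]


Parity bits: p1=0, p2=0, p3=1, p4=1

000101010101111


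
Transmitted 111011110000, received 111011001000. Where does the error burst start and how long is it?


XOR: 000000111000

Burst at position 6, length 3


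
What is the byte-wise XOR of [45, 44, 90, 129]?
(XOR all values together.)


XOR chain: 45 ^ 44 ^ 90 ^ 129 = 218

218


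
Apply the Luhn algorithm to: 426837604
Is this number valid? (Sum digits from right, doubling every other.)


Luhn sum = 39
39 mod 10 = 9

Invalid (Luhn sum mod 10 = 9)


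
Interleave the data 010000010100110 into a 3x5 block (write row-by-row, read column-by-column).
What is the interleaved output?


Matrix:
  01000
  00101
  00110
Read columns: 000100011001010

000100011001010


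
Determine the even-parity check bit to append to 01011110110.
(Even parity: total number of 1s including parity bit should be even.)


Number of 1s in data: 7
Parity bit: 1

1


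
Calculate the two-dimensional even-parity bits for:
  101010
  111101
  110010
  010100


Row parities: 1110
Column parities: 110001

Row P: 1110, Col P: 110001, Corner: 1


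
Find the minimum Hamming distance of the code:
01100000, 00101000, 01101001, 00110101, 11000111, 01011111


Comparing all pairs, minimum distance: 2
Can detect 1 errors, correct 0 errors

2


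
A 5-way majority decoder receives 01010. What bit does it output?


Ones: 2 out of 5
Threshold: 3

0 (2/5 voted 1)


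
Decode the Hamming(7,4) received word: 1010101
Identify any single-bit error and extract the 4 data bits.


Syndrome = 0: no error detected

Data: 1101 (no errors)


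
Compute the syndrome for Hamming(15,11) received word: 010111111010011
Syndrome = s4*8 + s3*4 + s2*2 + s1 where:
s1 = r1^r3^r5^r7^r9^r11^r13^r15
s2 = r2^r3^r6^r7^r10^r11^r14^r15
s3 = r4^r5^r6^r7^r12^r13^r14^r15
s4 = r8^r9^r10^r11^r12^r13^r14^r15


s1=1, s2=0, s3=0, s4=1

Syndrome = 9 (error at position 9)


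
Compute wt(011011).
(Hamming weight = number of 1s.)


Counting 1s in 011011

4


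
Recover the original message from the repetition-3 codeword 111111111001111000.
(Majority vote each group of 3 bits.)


Groups: 111, 111, 111, 001, 111, 000
Majority votes: 111010

111010


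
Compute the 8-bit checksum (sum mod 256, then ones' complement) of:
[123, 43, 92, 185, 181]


Sum = 624 mod 256 = 112
Complement = 143

143


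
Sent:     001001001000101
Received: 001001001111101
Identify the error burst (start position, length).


XOR: 000000000111000

Burst at position 9, length 3


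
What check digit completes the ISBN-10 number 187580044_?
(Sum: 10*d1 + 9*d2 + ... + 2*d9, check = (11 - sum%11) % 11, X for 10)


Weighted sum: 241
241 mod 11 = 10

Check digit: 1


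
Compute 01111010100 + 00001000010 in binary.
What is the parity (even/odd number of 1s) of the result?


01111010100 = 980
00001000010 = 66
Sum = 1046 = 10000010110
1s count = 4

even parity (4 ones in 10000010110)


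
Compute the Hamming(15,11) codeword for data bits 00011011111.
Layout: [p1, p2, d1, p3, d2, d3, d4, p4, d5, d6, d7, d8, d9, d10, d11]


Parity bits: p1=1, p2=0, p3=1, p4=0

100100101011111


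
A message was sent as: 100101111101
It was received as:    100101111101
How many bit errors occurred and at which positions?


XOR: 000000000000

0 errors (received matches sent)


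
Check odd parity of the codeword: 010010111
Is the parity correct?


Number of 1s: 5

Yes, parity is correct (5 ones)


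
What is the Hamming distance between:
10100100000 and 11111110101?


XOR: 01011010101
Count of 1s: 6

6


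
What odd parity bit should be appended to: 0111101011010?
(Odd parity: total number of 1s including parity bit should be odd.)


Number of 1s in data: 8
Parity bit: 1

1


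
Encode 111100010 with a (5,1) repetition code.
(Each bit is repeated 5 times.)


Each bit -> 5 copies

111111111111111111110000000000000001111100000


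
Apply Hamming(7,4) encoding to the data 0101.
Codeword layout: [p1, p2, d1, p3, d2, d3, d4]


Parity bits: p1=0, p2=1, p3=0

0100101


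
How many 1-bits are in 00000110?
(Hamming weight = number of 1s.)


Counting 1s in 00000110

2


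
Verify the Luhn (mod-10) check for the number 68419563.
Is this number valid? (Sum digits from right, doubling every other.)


Luhn sum = 40
40 mod 10 = 0

Valid (Luhn sum mod 10 = 0)


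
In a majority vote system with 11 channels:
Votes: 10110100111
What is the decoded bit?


Ones: 7 out of 11
Threshold: 6

1 (7/11 voted 1)


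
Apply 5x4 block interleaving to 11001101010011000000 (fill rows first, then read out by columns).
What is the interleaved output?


Matrix:
  1100
  1101
  0100
  1100
  0000
Read columns: 11010111100000001000

11010111100000001000


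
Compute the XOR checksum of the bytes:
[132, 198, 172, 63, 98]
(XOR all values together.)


XOR chain: 132 ^ 198 ^ 172 ^ 63 ^ 98 = 179

179


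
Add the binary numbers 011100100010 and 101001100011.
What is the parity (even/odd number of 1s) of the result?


011100100010 = 1826
101001100011 = 2659
Sum = 4485 = 1000110000101
1s count = 5

odd parity (5 ones in 1000110000101)


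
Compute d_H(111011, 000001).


XOR: 111010
Count of 1s: 4

4


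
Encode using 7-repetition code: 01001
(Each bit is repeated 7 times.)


Each bit -> 7 copies

00000001111111000000000000001111111


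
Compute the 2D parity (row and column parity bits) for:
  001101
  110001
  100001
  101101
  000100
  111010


Row parities: 110010
Column parities: 001110

Row P: 110010, Col P: 001110, Corner: 1


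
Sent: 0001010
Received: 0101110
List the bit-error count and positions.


XOR: 0100100

2 error(s) at position(s): 1, 4


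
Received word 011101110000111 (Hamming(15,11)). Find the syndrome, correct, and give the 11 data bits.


Syndrome = 0: no error detected

Data: 10110000111 (no errors)


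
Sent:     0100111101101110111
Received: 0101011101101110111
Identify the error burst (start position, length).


XOR: 0001100000000000000

Burst at position 3, length 2


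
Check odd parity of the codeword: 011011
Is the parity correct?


Number of 1s: 4

No, parity error (4 ones)


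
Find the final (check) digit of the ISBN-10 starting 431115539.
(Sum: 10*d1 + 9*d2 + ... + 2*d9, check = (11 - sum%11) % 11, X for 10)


Weighted sum: 160
160 mod 11 = 6

Check digit: 5


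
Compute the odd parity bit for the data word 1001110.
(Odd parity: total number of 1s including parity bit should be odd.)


Number of 1s in data: 4
Parity bit: 1

1


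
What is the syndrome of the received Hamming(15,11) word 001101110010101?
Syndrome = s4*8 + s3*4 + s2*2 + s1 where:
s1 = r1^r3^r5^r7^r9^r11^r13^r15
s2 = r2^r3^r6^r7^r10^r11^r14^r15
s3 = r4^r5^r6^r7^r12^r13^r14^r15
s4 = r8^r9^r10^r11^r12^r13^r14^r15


s1=1, s2=1, s3=1, s4=0

Syndrome = 7 (error at position 7)


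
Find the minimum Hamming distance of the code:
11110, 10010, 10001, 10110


Comparing all pairs, minimum distance: 1
Can detect 0 errors, correct 0 errors

1


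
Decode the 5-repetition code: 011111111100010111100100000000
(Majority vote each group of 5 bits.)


Groups: 01111, 11111, 00010, 11110, 01000, 00000
Majority votes: 110100

110100


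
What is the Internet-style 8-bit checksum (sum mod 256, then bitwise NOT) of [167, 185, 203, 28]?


Sum = 583 mod 256 = 71
Complement = 184

184


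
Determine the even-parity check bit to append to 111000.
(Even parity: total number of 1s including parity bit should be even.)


Number of 1s in data: 3
Parity bit: 1

1


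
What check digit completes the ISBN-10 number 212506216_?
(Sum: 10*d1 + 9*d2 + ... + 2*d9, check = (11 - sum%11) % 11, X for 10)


Weighted sum: 133
133 mod 11 = 1

Check digit: X


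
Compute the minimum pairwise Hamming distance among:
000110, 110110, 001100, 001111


Comparing all pairs, minimum distance: 2
Can detect 1 errors, correct 0 errors

2


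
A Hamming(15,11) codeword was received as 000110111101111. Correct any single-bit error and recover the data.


Syndrome = 13: error at position 13

Data: 01011101011 (corrected bit 13)


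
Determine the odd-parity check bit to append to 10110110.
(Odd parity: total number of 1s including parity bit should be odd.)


Number of 1s in data: 5
Parity bit: 0

0


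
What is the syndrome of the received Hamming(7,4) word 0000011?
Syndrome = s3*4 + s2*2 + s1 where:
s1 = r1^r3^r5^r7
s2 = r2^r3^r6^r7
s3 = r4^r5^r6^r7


s1=1, s2=0, s3=0

Syndrome = 1 (error at position 1)


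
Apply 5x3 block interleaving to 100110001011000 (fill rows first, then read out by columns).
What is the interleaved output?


Matrix:
  100
  110
  001
  011
  000
Read columns: 110000101000110

110000101000110


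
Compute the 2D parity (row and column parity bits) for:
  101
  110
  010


Row parities: 001
Column parities: 001

Row P: 001, Col P: 001, Corner: 1


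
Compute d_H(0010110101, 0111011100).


XOR: 0101101001
Count of 1s: 5

5


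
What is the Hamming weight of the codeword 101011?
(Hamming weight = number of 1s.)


Counting 1s in 101011

4


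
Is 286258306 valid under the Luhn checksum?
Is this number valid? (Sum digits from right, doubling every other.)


Luhn sum = 40
40 mod 10 = 0

Valid (Luhn sum mod 10 = 0)


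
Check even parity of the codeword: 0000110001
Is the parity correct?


Number of 1s: 3

No, parity error (3 ones)


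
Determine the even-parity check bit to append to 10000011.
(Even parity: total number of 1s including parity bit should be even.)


Number of 1s in data: 3
Parity bit: 1

1


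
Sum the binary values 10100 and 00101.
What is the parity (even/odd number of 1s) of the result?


10100 = 20
00101 = 5
Sum = 25 = 11001
1s count = 3

odd parity (3 ones in 11001)


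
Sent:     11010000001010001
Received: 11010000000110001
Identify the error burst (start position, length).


XOR: 00000000001100000

Burst at position 10, length 2


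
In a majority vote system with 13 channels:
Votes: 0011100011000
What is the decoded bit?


Ones: 5 out of 13
Threshold: 7

0 (5/13 voted 1)


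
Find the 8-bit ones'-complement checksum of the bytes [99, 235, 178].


Sum = 512 mod 256 = 0
Complement = 255

255


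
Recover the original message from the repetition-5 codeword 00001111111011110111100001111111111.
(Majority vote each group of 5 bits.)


Groups: 00001, 11111, 10111, 10111, 10000, 11111, 11111
Majority votes: 0111011

0111011


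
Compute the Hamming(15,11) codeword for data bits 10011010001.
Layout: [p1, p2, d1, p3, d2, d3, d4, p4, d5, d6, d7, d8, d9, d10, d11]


Parity bits: p1=1, p2=0, p3=0, p4=1

101000111010001


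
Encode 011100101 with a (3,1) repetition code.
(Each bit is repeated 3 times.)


Each bit -> 3 copies

000111111111000000111000111


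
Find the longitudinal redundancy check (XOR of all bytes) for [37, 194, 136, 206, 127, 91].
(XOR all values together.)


XOR chain: 37 ^ 194 ^ 136 ^ 206 ^ 127 ^ 91 = 133

133


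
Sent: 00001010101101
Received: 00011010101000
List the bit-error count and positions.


XOR: 00010000000101

3 error(s) at position(s): 3, 11, 13


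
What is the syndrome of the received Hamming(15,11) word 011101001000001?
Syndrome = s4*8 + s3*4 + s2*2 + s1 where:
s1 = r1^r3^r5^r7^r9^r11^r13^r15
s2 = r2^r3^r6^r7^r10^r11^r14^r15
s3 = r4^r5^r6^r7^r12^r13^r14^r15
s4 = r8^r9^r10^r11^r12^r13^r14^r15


s1=1, s2=0, s3=1, s4=0

Syndrome = 5 (error at position 5)


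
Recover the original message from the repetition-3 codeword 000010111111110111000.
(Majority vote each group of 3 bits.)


Groups: 000, 010, 111, 111, 110, 111, 000
Majority votes: 0011110

0011110


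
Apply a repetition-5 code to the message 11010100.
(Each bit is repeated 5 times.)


Each bit -> 5 copies

1111111111000001111100000111110000000000


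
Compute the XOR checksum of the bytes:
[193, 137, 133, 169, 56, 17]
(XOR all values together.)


XOR chain: 193 ^ 137 ^ 133 ^ 169 ^ 56 ^ 17 = 77

77


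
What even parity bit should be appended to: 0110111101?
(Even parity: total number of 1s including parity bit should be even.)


Number of 1s in data: 7
Parity bit: 1

1


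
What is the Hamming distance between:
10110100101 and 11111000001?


XOR: 01001100100
Count of 1s: 4

4


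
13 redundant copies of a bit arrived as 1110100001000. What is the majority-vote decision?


Ones: 5 out of 13
Threshold: 7

0 (5/13 voted 1)


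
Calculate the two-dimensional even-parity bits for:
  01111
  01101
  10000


Row parities: 011
Column parities: 10010

Row P: 011, Col P: 10010, Corner: 0


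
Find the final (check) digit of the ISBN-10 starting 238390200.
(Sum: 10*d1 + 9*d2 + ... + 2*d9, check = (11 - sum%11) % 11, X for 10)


Weighted sum: 194
194 mod 11 = 7

Check digit: 4


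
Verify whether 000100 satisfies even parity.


Number of 1s: 1

No, parity error (1 ones)


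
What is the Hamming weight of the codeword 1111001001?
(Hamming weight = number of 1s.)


Counting 1s in 1111001001

6


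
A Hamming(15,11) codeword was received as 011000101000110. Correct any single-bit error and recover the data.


Syndrome = 12: error at position 12

Data: 10011001110 (corrected bit 12)


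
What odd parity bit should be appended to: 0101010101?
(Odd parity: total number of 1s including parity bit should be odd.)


Number of 1s in data: 5
Parity bit: 0

0


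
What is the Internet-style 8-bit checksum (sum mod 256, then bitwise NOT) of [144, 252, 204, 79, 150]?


Sum = 829 mod 256 = 61
Complement = 194

194


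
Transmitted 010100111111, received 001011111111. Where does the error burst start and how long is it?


XOR: 011111000000

Burst at position 1, length 5


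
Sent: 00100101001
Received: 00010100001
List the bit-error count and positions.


XOR: 00110001000

3 error(s) at position(s): 2, 3, 7


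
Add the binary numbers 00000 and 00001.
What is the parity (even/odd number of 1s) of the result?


00000 = 0
00001 = 1
Sum = 1 = 1
1s count = 1

odd parity (1 ones in 1)


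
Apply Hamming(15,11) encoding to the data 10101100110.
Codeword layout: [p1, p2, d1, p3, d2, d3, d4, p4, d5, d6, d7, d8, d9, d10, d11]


Parity bits: p1=1, p2=0, p3=1, p4=0

101101001100110


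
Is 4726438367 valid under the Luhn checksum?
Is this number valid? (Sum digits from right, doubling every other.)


Luhn sum = 56
56 mod 10 = 6

Invalid (Luhn sum mod 10 = 6)


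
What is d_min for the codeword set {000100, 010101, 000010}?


Comparing all pairs, minimum distance: 2
Can detect 1 errors, correct 0 errors

2


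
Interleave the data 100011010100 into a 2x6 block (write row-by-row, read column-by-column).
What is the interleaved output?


Matrix:
  100011
  010100
Read columns: 100100011010

100100011010


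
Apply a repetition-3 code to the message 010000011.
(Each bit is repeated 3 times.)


Each bit -> 3 copies

000111000000000000000111111


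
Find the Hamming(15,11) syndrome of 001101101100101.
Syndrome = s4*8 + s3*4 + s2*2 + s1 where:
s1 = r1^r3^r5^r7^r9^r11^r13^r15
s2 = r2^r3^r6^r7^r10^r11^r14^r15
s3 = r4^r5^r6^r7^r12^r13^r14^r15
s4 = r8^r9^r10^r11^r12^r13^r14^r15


s1=1, s2=1, s3=1, s4=0

Syndrome = 7 (error at position 7)


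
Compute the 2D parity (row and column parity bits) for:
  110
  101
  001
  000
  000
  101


Row parities: 001000
Column parities: 111

Row P: 001000, Col P: 111, Corner: 1


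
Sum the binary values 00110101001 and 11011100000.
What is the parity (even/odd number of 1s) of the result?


00110101001 = 425
11011100000 = 1760
Sum = 2185 = 100010001001
1s count = 4

even parity (4 ones in 100010001001)


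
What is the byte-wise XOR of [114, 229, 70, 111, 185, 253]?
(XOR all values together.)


XOR chain: 114 ^ 229 ^ 70 ^ 111 ^ 185 ^ 253 = 250

250


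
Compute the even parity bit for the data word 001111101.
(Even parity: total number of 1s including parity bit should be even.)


Number of 1s in data: 6
Parity bit: 0

0


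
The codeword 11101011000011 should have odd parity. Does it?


Number of 1s: 8

No, parity error (8 ones)


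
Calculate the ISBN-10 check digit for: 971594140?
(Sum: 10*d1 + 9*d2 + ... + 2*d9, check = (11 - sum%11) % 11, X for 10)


Weighted sum: 286
286 mod 11 = 0

Check digit: 0


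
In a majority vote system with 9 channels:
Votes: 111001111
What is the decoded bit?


Ones: 7 out of 9
Threshold: 5

1 (7/9 voted 1)


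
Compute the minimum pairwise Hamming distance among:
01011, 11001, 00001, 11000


Comparing all pairs, minimum distance: 1
Can detect 0 errors, correct 0 errors

1


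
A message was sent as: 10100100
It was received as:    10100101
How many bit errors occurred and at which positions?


XOR: 00000001

1 error(s) at position(s): 7


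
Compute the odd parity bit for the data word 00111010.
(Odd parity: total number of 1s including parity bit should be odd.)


Number of 1s in data: 4
Parity bit: 1

1


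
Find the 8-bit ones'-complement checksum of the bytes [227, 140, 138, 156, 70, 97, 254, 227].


Sum = 1309 mod 256 = 29
Complement = 226

226


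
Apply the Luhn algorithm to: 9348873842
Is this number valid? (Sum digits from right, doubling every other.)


Luhn sum = 66
66 mod 10 = 6

Invalid (Luhn sum mod 10 = 6)


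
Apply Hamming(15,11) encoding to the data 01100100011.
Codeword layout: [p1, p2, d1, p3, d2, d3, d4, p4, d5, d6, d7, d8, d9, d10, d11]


Parity bits: p1=0, p2=0, p3=0, p4=1

000011010100011


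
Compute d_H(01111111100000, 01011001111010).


XOR: 00100110011010
Count of 1s: 6

6


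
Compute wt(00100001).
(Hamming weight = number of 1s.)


Counting 1s in 00100001

2


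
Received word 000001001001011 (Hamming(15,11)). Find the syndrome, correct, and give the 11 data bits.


Syndrome = 2: error at position 2

Data: 00101001011 (corrected bit 2)


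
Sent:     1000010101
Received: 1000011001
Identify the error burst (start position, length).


XOR: 0000001100

Burst at position 6, length 2


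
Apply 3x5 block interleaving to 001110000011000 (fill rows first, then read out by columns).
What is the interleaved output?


Matrix:
  00111
  00000
  11000
Read columns: 001001100100100

001001100100100


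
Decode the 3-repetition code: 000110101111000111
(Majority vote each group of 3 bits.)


Groups: 000, 110, 101, 111, 000, 111
Majority votes: 011101

011101


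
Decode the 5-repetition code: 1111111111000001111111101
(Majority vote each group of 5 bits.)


Groups: 11111, 11111, 00000, 11111, 11101
Majority votes: 11011

11011


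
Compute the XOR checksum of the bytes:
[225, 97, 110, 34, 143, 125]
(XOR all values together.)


XOR chain: 225 ^ 97 ^ 110 ^ 34 ^ 143 ^ 125 = 62

62


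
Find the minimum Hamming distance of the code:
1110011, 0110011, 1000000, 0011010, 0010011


Comparing all pairs, minimum distance: 1
Can detect 0 errors, correct 0 errors

1


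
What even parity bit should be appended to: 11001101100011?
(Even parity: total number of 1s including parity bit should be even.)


Number of 1s in data: 8
Parity bit: 0

0


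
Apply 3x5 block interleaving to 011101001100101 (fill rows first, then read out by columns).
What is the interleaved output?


Matrix:
  01110
  10011
  00101
Read columns: 010100101110011

010100101110011


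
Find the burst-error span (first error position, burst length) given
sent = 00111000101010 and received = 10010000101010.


XOR: 10101000000000

Burst at position 0, length 5


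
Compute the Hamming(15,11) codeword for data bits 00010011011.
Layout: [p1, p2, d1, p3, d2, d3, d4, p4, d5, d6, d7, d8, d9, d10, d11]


Parity bits: p1=1, p2=0, p3=0, p4=0

100000100011011


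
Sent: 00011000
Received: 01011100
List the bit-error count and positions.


XOR: 01000100

2 error(s) at position(s): 1, 5


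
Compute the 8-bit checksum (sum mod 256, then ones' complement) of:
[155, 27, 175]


Sum = 357 mod 256 = 101
Complement = 154

154


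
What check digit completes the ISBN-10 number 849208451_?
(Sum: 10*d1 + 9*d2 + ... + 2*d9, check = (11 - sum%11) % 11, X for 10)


Weighted sum: 275
275 mod 11 = 0

Check digit: 0


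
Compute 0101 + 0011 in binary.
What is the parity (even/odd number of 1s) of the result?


0101 = 5
0011 = 3
Sum = 8 = 1000
1s count = 1

odd parity (1 ones in 1000)


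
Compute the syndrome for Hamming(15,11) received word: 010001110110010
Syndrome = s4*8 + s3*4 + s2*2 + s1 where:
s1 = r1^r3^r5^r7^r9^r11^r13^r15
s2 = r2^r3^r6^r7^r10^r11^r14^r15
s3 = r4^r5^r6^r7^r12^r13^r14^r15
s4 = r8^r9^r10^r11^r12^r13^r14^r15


s1=0, s2=0, s3=1, s4=0

Syndrome = 4 (error at position 4)


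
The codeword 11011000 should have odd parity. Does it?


Number of 1s: 4

No, parity error (4 ones)


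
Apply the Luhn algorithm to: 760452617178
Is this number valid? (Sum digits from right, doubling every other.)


Luhn sum = 41
41 mod 10 = 1

Invalid (Luhn sum mod 10 = 1)


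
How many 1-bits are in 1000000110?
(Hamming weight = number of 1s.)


Counting 1s in 1000000110

3


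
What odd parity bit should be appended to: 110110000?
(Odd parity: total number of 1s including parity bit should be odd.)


Number of 1s in data: 4
Parity bit: 1

1


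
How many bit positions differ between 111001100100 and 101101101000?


XOR: 010100001100
Count of 1s: 4

4


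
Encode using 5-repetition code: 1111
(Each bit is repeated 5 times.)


Each bit -> 5 copies

11111111111111111111


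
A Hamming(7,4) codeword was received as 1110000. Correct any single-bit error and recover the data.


Syndrome = 0: no error detected

Data: 1000 (no errors)


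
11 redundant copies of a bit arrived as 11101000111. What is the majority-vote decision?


Ones: 7 out of 11
Threshold: 6

1 (7/11 voted 1)


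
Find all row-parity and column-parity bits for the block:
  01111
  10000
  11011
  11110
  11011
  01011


Row parities: 010001
Column parities: 01010

Row P: 010001, Col P: 01010, Corner: 0


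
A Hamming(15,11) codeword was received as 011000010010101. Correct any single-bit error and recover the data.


Syndrome = 0: no error detected

Data: 10000010101 (no errors)


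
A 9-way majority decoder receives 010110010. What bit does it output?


Ones: 4 out of 9
Threshold: 5

0 (4/9 voted 1)


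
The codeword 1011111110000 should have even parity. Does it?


Number of 1s: 8

Yes, parity is correct (8 ones)


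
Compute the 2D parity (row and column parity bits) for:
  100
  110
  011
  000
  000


Row parities: 10000
Column parities: 001

Row P: 10000, Col P: 001, Corner: 1


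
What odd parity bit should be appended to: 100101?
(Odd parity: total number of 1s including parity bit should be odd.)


Number of 1s in data: 3
Parity bit: 0

0


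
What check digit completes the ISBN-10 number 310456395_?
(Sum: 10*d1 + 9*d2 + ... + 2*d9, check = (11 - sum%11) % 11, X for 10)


Weighted sum: 176
176 mod 11 = 0

Check digit: 0


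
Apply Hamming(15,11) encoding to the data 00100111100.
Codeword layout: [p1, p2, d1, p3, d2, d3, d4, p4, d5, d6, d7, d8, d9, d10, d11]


Parity bits: p1=0, p2=1, p3=1, p4=0

010101000111100


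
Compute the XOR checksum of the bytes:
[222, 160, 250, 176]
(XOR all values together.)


XOR chain: 222 ^ 160 ^ 250 ^ 176 = 52

52


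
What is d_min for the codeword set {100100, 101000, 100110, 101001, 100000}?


Comparing all pairs, minimum distance: 1
Can detect 0 errors, correct 0 errors

1


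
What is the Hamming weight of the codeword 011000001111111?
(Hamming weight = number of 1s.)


Counting 1s in 011000001111111

9


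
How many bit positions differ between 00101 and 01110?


XOR: 01011
Count of 1s: 3

3


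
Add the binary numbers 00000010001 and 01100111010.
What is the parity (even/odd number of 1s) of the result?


00000010001 = 17
01100111010 = 826
Sum = 843 = 1101001011
1s count = 6

even parity (6 ones in 1101001011)


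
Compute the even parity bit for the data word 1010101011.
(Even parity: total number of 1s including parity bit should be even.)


Number of 1s in data: 6
Parity bit: 0

0


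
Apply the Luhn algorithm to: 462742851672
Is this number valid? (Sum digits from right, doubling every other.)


Luhn sum = 62
62 mod 10 = 2

Invalid (Luhn sum mod 10 = 2)


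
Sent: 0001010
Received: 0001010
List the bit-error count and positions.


XOR: 0000000

0 errors (received matches sent)


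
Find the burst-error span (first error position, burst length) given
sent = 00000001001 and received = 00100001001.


XOR: 00100000000

Burst at position 2, length 1


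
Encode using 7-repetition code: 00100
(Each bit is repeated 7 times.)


Each bit -> 7 copies

00000000000000111111100000000000000


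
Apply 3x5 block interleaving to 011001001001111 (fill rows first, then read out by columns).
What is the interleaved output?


Matrix:
  01100
  10010
  01111
Read columns: 010101101011001

010101101011001


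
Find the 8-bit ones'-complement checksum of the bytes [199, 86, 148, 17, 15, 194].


Sum = 659 mod 256 = 147
Complement = 108

108


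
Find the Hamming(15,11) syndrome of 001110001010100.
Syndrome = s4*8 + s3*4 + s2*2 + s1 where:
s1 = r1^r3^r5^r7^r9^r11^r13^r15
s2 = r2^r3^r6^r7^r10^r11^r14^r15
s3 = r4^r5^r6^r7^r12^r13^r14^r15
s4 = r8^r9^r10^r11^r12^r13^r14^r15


s1=1, s2=0, s3=1, s4=1

Syndrome = 13 (error at position 13)


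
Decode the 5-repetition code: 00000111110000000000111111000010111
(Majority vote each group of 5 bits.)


Groups: 00000, 11111, 00000, 00000, 11111, 10000, 10111
Majority votes: 0100101

0100101


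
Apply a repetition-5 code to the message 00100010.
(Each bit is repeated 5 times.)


Each bit -> 5 copies

0000000000111110000000000000001111100000


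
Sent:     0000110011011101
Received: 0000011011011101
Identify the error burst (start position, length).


XOR: 0000101000000000

Burst at position 4, length 3


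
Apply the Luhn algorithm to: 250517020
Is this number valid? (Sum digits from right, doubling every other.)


Luhn sum = 14
14 mod 10 = 4

Invalid (Luhn sum mod 10 = 4)


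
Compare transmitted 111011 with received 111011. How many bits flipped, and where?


XOR: 000000

0 errors (received matches sent)


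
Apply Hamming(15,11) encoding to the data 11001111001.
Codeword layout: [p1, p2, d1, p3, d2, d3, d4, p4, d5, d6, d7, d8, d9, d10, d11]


Parity bits: p1=1, p2=0, p3=1, p4=1

101110011111001


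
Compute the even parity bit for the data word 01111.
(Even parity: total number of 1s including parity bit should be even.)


Number of 1s in data: 4
Parity bit: 0

0


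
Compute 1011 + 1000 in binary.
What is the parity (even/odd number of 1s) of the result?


1011 = 11
1000 = 8
Sum = 19 = 10011
1s count = 3

odd parity (3 ones in 10011)


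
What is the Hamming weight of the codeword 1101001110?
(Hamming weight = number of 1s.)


Counting 1s in 1101001110

6


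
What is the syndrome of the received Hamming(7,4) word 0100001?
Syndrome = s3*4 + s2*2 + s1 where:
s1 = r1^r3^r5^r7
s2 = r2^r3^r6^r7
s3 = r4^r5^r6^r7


s1=1, s2=0, s3=1

Syndrome = 5 (error at position 5)


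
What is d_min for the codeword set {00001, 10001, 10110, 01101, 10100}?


Comparing all pairs, minimum distance: 1
Can detect 0 errors, correct 0 errors

1


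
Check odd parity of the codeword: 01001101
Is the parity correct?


Number of 1s: 4

No, parity error (4 ones)


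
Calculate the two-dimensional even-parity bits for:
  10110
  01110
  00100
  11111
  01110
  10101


Row parities: 111111
Column parities: 11000

Row P: 111111, Col P: 11000, Corner: 0


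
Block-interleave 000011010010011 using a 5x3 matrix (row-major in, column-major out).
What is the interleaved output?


Matrix:
  000
  011
  010
  010
  011
Read columns: 000000111101001

000000111101001


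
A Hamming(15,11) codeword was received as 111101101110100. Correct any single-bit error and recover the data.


Syndrome = 0: no error detected

Data: 10111110100 (no errors)


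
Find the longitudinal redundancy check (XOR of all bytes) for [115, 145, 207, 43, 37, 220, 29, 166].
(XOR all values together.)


XOR chain: 115 ^ 145 ^ 207 ^ 43 ^ 37 ^ 220 ^ 29 ^ 166 = 68

68


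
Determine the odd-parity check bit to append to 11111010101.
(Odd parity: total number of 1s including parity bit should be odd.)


Number of 1s in data: 8
Parity bit: 1

1


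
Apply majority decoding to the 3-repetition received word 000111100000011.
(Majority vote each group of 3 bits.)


Groups: 000, 111, 100, 000, 011
Majority votes: 01001

01001


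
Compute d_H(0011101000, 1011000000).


XOR: 1000101000
Count of 1s: 3

3


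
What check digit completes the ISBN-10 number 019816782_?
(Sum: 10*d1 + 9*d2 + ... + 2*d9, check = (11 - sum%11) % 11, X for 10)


Weighted sum: 229
229 mod 11 = 9

Check digit: 2


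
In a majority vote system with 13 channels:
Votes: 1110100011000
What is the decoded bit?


Ones: 6 out of 13
Threshold: 7

0 (6/13 voted 1)


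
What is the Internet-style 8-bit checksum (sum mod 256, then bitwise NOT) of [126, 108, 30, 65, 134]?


Sum = 463 mod 256 = 207
Complement = 48

48


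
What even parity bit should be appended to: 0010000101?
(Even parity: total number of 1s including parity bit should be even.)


Number of 1s in data: 3
Parity bit: 1

1


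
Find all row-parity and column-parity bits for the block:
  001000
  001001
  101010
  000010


Row parities: 1011
Column parities: 101001

Row P: 1011, Col P: 101001, Corner: 1


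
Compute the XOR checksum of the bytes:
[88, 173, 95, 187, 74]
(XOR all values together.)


XOR chain: 88 ^ 173 ^ 95 ^ 187 ^ 74 = 91

91


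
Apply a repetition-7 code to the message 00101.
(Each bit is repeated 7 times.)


Each bit -> 7 copies

00000000000000111111100000001111111


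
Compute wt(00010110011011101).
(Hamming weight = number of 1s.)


Counting 1s in 00010110011011101

9


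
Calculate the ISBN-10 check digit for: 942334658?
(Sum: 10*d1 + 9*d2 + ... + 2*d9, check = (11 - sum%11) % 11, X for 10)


Weighted sum: 256
256 mod 11 = 3

Check digit: 8


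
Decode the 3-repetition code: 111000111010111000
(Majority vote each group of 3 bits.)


Groups: 111, 000, 111, 010, 111, 000
Majority votes: 101010

101010


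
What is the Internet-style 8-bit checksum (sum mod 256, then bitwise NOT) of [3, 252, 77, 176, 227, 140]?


Sum = 875 mod 256 = 107
Complement = 148

148


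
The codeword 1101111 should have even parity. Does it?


Number of 1s: 6

Yes, parity is correct (6 ones)


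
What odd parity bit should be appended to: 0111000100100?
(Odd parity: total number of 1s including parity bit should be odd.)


Number of 1s in data: 5
Parity bit: 0

0


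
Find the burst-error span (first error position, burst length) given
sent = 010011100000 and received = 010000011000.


XOR: 000011111000

Burst at position 4, length 5


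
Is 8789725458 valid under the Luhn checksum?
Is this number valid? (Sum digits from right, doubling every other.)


Luhn sum = 51
51 mod 10 = 1

Invalid (Luhn sum mod 10 = 1)


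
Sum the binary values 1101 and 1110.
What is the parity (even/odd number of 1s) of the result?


1101 = 13
1110 = 14
Sum = 27 = 11011
1s count = 4

even parity (4 ones in 11011)


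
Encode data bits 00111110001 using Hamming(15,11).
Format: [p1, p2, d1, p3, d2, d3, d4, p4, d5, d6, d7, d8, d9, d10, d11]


Parity bits: p1=0, p2=1, p3=1, p4=0

010101101110001


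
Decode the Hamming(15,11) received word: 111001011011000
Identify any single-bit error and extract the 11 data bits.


Syndrome = 0: no error detected

Data: 10101011000 (no errors)


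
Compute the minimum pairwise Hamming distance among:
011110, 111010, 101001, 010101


Comparing all pairs, minimum distance: 2
Can detect 1 errors, correct 0 errors

2


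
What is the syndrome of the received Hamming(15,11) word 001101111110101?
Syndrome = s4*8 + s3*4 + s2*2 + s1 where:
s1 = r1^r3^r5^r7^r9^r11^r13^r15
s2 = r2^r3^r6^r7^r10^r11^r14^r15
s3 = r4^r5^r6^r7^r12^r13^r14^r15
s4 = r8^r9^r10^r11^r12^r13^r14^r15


s1=0, s2=0, s3=1, s4=0

Syndrome = 4 (error at position 4)


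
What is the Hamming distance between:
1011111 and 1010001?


XOR: 0001110
Count of 1s: 3

3


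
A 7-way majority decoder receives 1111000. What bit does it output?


Ones: 4 out of 7
Threshold: 4

1 (4/7 voted 1)


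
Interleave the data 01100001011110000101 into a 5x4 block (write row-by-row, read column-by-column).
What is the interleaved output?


Matrix:
  0110
  0001
  0111
  1000
  0101
Read columns: 00010101011010001101

00010101011010001101


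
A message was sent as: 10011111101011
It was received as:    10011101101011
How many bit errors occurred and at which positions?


XOR: 00000010000000

1 error(s) at position(s): 6


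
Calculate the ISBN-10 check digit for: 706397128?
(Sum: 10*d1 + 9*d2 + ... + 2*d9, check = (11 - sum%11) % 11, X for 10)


Weighted sum: 254
254 mod 11 = 1

Check digit: X


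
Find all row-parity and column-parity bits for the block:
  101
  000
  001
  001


Row parities: 0011
Column parities: 101

Row P: 0011, Col P: 101, Corner: 0


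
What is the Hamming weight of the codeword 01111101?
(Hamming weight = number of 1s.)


Counting 1s in 01111101

6


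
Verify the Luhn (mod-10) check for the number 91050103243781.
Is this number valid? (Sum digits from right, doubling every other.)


Luhn sum = 48
48 mod 10 = 8

Invalid (Luhn sum mod 10 = 8)


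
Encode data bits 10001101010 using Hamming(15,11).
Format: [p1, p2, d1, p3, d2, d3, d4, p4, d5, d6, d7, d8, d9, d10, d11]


Parity bits: p1=0, p2=1, p3=0, p4=0

011000001101010


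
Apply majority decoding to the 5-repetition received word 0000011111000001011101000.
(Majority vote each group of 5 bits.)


Groups: 00000, 11111, 00000, 10111, 01000
Majority votes: 01010

01010


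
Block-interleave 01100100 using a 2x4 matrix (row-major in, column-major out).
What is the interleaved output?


Matrix:
  0110
  0100
Read columns: 00111000

00111000


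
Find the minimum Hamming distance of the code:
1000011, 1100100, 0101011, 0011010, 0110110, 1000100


Comparing all pairs, minimum distance: 1
Can detect 0 errors, correct 0 errors

1


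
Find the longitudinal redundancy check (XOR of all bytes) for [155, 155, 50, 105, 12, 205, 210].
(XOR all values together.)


XOR chain: 155 ^ 155 ^ 50 ^ 105 ^ 12 ^ 205 ^ 210 = 72

72


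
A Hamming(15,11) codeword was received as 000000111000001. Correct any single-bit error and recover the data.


Syndrome = 9: error at position 9

Data: 00010000001 (corrected bit 9)


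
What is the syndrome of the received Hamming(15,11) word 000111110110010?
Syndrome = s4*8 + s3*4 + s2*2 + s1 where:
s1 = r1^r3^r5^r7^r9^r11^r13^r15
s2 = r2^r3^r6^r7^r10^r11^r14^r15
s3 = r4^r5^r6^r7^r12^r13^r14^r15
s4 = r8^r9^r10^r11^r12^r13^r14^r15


s1=1, s2=1, s3=1, s4=0

Syndrome = 7 (error at position 7)


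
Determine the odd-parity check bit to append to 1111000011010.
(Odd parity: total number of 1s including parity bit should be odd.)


Number of 1s in data: 7
Parity bit: 0

0


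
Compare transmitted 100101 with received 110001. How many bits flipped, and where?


XOR: 010100

2 error(s) at position(s): 1, 3


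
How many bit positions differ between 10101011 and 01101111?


XOR: 11000100
Count of 1s: 3

3


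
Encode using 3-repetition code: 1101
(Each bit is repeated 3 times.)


Each bit -> 3 copies

111111000111


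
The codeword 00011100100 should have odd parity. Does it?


Number of 1s: 4

No, parity error (4 ones)


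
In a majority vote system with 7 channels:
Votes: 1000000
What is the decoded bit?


Ones: 1 out of 7
Threshold: 4

0 (1/7 voted 1)


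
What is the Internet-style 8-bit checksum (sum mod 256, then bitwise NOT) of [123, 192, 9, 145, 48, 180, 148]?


Sum = 845 mod 256 = 77
Complement = 178

178


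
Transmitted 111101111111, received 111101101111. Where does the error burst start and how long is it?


XOR: 000000010000

Burst at position 7, length 1


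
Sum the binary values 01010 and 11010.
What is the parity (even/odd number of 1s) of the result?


01010 = 10
11010 = 26
Sum = 36 = 100100
1s count = 2

even parity (2 ones in 100100)


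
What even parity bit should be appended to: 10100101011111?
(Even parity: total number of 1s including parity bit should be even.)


Number of 1s in data: 9
Parity bit: 1

1


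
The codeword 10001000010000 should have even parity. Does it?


Number of 1s: 3

No, parity error (3 ones)


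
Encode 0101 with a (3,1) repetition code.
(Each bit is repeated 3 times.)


Each bit -> 3 copies

000111000111


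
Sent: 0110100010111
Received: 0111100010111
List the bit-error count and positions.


XOR: 0001000000000

1 error(s) at position(s): 3


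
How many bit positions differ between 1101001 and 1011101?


XOR: 0110100
Count of 1s: 3

3


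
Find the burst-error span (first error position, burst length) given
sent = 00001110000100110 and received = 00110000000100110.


XOR: 00111110000000000

Burst at position 2, length 5


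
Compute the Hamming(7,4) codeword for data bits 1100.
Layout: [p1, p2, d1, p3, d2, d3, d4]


Parity bits: p1=0, p2=1, p3=1

0111100


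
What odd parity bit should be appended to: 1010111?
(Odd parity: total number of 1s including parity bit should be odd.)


Number of 1s in data: 5
Parity bit: 0

0


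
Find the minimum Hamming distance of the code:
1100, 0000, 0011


Comparing all pairs, minimum distance: 2
Can detect 1 errors, correct 0 errors

2


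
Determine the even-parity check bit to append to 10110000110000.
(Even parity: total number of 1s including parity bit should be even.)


Number of 1s in data: 5
Parity bit: 1

1


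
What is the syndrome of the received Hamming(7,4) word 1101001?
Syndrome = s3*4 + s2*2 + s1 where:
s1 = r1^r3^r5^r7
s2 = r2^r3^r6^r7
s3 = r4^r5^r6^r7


s1=0, s2=0, s3=0

Syndrome = 0 (no error)


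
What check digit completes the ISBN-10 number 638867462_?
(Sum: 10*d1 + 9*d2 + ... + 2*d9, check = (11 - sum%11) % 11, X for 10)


Weighted sum: 316
316 mod 11 = 8

Check digit: 3


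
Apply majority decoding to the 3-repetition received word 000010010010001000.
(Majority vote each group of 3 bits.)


Groups: 000, 010, 010, 010, 001, 000
Majority votes: 000000

000000


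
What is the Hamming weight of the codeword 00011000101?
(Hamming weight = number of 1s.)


Counting 1s in 00011000101

4


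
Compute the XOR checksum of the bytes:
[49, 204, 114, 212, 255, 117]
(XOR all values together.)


XOR chain: 49 ^ 204 ^ 114 ^ 212 ^ 255 ^ 117 = 209

209
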